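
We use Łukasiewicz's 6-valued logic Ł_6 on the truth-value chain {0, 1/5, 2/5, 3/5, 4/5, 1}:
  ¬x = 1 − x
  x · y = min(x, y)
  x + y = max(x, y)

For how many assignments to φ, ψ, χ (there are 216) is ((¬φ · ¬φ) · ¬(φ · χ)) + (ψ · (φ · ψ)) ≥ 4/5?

96

value 1: 42 assignments (counts)
value 4/5: 54 assignments (counts)
value 3/5: 66 assignments
value 2/5: 30 assignments
value 1/5: 18 assignments
value 0: 6 assignments
So 96 of the 216 assignments meet the threshold.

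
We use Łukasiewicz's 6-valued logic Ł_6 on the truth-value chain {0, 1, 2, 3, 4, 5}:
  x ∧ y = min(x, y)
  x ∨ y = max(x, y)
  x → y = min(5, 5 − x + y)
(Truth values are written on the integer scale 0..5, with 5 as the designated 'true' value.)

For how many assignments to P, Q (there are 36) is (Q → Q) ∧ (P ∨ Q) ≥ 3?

value 5: 11 assignments (counts)
value 4: 9 assignments (counts)
value 3: 7 assignments (counts)
value 2: 5 assignments
value 1: 3 assignments
value 0: 1 assignment
So 27 of the 36 assignments meet the threshold.

27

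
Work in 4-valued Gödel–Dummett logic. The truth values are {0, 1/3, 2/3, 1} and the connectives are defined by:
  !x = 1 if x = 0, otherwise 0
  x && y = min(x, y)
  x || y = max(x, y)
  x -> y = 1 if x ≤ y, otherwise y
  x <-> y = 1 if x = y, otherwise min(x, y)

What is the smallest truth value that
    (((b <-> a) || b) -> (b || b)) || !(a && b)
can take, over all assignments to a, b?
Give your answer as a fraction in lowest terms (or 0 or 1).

1/3

Take a = 1/3, b = 1/3:
b <-> a = 1/3 <-> 1/3 = 1
(b <-> a) || b = 1 || 1/3 = 1
b || b = 1/3 || 1/3 = 1/3
((b <-> a) || b) -> (b || b) = 1 -> 1/3 = 1/3
a && b = 1/3 && 1/3 = 1/3
!(a && b) = !1/3 = 0
(((b <-> a) || b) -> (b || b)) || !(a && b) = 1/3 || 0 = 1/3
No assignment yields a value below 1/3, so this is the minimum.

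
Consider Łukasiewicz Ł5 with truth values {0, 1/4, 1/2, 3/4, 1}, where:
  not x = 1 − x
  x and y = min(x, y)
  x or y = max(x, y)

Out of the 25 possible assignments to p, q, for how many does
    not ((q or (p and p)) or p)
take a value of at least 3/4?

value 1: 1 assignment (counts)
value 3/4: 3 assignments (counts)
value 1/2: 5 assignments
value 1/4: 7 assignments
value 0: 9 assignments
So 4 of the 25 assignments meet the threshold.

4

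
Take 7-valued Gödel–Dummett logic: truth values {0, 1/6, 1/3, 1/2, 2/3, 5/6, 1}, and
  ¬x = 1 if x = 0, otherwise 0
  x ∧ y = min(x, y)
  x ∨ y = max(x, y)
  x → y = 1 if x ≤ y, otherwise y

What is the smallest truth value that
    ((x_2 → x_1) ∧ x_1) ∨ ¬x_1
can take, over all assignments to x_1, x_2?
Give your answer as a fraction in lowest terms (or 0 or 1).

1/6

Take x_1 = 1/6, x_2 = 0:
x_2 → x_1 = 0 → 1/6 = 1
(x_2 → x_1) ∧ x_1 = 1 ∧ 1/6 = 1/6
¬x_1 = ¬1/6 = 0
((x_2 → x_1) ∧ x_1) ∨ ¬x_1 = 1/6 ∨ 0 = 1/6
No assignment yields a value below 1/6, so this is the minimum.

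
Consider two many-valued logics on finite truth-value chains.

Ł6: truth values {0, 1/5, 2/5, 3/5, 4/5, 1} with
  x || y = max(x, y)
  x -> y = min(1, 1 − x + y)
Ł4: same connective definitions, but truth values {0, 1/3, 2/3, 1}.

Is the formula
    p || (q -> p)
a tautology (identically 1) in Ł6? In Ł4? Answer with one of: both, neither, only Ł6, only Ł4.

In Ł6: at p = 0, q = 1/5 the value is 4/5 — not a tautology.
In Ł4: at p = 0, q = 1/3 the value is 2/3 — not a tautology.

neither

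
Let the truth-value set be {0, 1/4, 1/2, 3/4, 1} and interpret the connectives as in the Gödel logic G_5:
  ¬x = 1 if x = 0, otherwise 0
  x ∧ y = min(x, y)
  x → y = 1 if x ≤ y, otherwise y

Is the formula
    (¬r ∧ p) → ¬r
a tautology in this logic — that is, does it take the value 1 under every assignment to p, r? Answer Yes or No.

Yes

At p = 1/2, r = 1/4, for instance:
¬r = ¬1/4 = 0
¬r ∧ p = 0 ∧ 1/2 = 0
(¬r ∧ p) → ¬r = 0 → 0 = 1
and checking the remaining 24 assignments likewise gives ≥ 1 in every case.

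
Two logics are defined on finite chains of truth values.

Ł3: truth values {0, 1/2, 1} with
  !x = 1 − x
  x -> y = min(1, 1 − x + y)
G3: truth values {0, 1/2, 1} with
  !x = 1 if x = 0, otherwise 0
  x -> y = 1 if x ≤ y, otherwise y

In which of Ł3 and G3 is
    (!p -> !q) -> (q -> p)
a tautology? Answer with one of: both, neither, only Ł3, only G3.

only Ł3

In Ł3: every assignment gives 1 — tautology.
In G3: at p = 1/2, q = 1 the value is 1/2 — not a tautology.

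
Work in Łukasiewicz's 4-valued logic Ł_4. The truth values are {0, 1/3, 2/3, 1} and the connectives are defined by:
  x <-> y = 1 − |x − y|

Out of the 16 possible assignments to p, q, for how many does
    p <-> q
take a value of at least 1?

4

p = 0, q = 0 ↦ 1  ≥
p = 0, q = 1/3 ↦ 2/3  <
p = 0, q = 2/3 ↦ 1/3  <
p = 0, q = 1 ↦ 0  <
p = 1/3, q = 0 ↦ 2/3  <
p = 1/3, q = 1/3 ↦ 1  ≥
p = 1/3, q = 2/3 ↦ 2/3  <
p = 1/3, q = 1 ↦ 1/3  <
p = 2/3, q = 0 ↦ 1/3  <
p = 2/3, q = 1/3 ↦ 2/3  <
p = 2/3, q = 2/3 ↦ 1  ≥
p = 2/3, q = 1 ↦ 2/3  <
p = 1, q = 0 ↦ 0  <
p = 1, q = 1/3 ↦ 1/3  <
p = 1, q = 2/3 ↦ 2/3  <
p = 1, q = 1 ↦ 1  ≥
So 4 of the 16 assignments meet the threshold.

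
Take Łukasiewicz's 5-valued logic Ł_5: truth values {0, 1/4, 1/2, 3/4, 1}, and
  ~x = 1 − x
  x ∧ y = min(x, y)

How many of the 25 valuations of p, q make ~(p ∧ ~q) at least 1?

value 1: 9 assignments (counts)
value 3/4: 7 assignments
value 1/2: 5 assignments
value 1/4: 3 assignments
value 0: 1 assignment
So 9 of the 25 assignments meet the threshold.

9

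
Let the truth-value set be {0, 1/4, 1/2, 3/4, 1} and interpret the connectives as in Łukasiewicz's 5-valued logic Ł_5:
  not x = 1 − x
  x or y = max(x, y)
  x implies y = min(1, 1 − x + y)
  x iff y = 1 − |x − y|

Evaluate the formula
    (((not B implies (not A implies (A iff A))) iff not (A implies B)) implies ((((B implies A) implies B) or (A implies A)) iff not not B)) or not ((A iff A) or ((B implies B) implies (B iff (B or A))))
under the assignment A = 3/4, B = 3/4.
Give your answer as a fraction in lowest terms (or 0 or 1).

not B = not 3/4 = 1/4
not A = not 3/4 = 1/4
A iff A = 3/4 iff 3/4 = 1
not A implies (A iff A) = 1/4 implies 1 = 1
not B implies (not A implies (A iff A)) = 1/4 implies 1 = 1
A implies B = 3/4 implies 3/4 = 1
not (A implies B) = not 1 = 0
(not B implies (not A implies (A iff A))) iff not (A implies B) = 1 iff 0 = 0
B implies A = 3/4 implies 3/4 = 1
(B implies A) implies B = 1 implies 3/4 = 3/4
A implies A = 3/4 implies 3/4 = 1
((B implies A) implies B) or (A implies A) = 3/4 or 1 = 1
not B = not 3/4 = 1/4
not not B = not 1/4 = 3/4
(((B implies A) implies B) or (A implies A)) iff not not B = 1 iff 3/4 = 3/4
((not B implies (not A implies (A iff A))) iff not (A implies B)) implies ((((B implies A) implies B) or (A implies A)) iff not not B) = 0 implies 3/4 = 1
A iff A = 3/4 iff 3/4 = 1
B implies B = 3/4 implies 3/4 = 1
B or A = 3/4 or 3/4 = 3/4
B iff (B or A) = 3/4 iff 3/4 = 1
(B implies B) implies (B iff (B or A)) = 1 implies 1 = 1
(A iff A) or ((B implies B) implies (B iff (B or A))) = 1 or 1 = 1
not ((A iff A) or ((B implies B) implies (B iff (B or A)))) = not 1 = 0
(((not B implies (not A implies (A iff A))) iff not (A implies B)) implies ((((B implies A) implies B) or (A implies A)) iff not not B)) or not ((A iff A) or ((B implies B) implies (B iff (B or A)))) = 1 or 0 = 1

1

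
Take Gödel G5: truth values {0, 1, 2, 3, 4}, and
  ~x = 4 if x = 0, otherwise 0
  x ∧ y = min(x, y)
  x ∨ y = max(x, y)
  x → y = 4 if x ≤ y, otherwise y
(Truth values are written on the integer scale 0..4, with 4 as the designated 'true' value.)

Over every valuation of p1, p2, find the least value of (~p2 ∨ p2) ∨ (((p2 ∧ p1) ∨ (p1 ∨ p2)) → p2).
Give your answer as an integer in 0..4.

Take p1 = 2, p2 = 1:
~p2 = ~1 = 0
~p2 ∨ p2 = 0 ∨ 1 = 1
p2 ∧ p1 = 1 ∧ 2 = 1
p1 ∨ p2 = 2 ∨ 1 = 2
(p2 ∧ p1) ∨ (p1 ∨ p2) = 1 ∨ 2 = 2
((p2 ∧ p1) ∨ (p1 ∨ p2)) → p2 = 2 → 1 = 1
(~p2 ∨ p2) ∨ (((p2 ∧ p1) ∨ (p1 ∨ p2)) → p2) = 1 ∨ 1 = 1
No assignment yields a value below 1, so this is the minimum.

1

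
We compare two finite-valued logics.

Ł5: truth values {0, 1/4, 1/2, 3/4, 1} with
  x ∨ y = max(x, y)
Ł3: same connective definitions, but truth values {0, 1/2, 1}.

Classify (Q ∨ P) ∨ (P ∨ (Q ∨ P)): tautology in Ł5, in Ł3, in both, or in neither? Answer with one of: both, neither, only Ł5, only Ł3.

neither

In Ł5: at P = 0, Q = 0 the value is 0 — not a tautology.
In Ł3: at P = 0, Q = 0 the value is 0 — not a tautology.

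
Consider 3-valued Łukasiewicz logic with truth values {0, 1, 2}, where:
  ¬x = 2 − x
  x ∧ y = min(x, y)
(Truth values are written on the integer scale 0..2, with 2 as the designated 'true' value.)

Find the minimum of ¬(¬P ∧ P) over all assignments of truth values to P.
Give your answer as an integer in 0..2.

Take P = 1:
¬P = ¬1 = 1
¬P ∧ P = 1 ∧ 1 = 1
¬(¬P ∧ P) = ¬1 = 1
No assignment yields a value below 1, so this is the minimum.

1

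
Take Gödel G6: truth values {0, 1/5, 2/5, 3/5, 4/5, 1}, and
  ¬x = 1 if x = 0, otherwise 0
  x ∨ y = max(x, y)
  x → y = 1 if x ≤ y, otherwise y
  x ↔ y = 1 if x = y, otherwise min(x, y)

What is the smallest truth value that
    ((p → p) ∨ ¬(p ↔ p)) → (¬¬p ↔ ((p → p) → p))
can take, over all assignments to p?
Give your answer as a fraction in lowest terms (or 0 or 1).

Take p = 1/5:
p → p = 1/5 → 1/5 = 1
p ↔ p = 1/5 ↔ 1/5 = 1
¬(p ↔ p) = ¬1 = 0
(p → p) ∨ ¬(p ↔ p) = 1 ∨ 0 = 1
¬p = ¬1/5 = 0
¬¬p = ¬0 = 1
p → p = 1/5 → 1/5 = 1
(p → p) → p = 1 → 1/5 = 1/5
¬¬p ↔ ((p → p) → p) = 1 ↔ 1/5 = 1/5
((p → p) ∨ ¬(p ↔ p)) → (¬¬p ↔ ((p → p) → p)) = 1 → 1/5 = 1/5
No assignment yields a value below 1/5, so this is the minimum.

1/5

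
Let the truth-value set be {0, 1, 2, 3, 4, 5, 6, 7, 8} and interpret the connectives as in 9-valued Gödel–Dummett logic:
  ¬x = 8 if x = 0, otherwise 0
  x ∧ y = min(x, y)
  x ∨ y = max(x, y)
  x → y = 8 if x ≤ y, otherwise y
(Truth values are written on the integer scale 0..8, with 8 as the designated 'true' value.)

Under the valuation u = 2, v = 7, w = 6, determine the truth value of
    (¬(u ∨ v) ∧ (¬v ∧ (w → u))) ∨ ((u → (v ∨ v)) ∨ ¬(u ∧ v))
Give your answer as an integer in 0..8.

u ∨ v = 2 ∨ 7 = 7
¬(u ∨ v) = ¬7 = 0
¬v = ¬7 = 0
w → u = 6 → 2 = 2
¬v ∧ (w → u) = 0 ∧ 2 = 0
¬(u ∨ v) ∧ (¬v ∧ (w → u)) = 0 ∧ 0 = 0
v ∨ v = 7 ∨ 7 = 7
u → (v ∨ v) = 2 → 7 = 8
u ∧ v = 2 ∧ 7 = 2
¬(u ∧ v) = ¬2 = 0
(u → (v ∨ v)) ∨ ¬(u ∧ v) = 8 ∨ 0 = 8
(¬(u ∨ v) ∧ (¬v ∧ (w → u))) ∨ ((u → (v ∨ v)) ∨ ¬(u ∧ v)) = 0 ∨ 8 = 8

8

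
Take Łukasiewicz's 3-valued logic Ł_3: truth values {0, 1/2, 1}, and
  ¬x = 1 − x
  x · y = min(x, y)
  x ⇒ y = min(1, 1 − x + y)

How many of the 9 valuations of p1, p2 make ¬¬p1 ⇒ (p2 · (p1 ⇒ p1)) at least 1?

6

p1 = 0, p2 = 0 ↦ 1  ≥
p1 = 0, p2 = 1/2 ↦ 1  ≥
p1 = 0, p2 = 1 ↦ 1  ≥
p1 = 1/2, p2 = 0 ↦ 1/2  <
p1 = 1/2, p2 = 1/2 ↦ 1  ≥
p1 = 1/2, p2 = 1 ↦ 1  ≥
p1 = 1, p2 = 0 ↦ 0  <
p1 = 1, p2 = 1/2 ↦ 1/2  <
p1 = 1, p2 = 1 ↦ 1  ≥
So 6 of the 9 assignments meet the threshold.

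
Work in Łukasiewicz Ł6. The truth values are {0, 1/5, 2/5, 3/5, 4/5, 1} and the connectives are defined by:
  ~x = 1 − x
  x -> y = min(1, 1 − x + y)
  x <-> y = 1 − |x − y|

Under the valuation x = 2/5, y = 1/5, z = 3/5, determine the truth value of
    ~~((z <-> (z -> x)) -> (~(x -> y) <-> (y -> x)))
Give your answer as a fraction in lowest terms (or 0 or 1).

z -> x = 3/5 -> 2/5 = 4/5
z <-> (z -> x) = 3/5 <-> 4/5 = 4/5
x -> y = 2/5 -> 1/5 = 4/5
~(x -> y) = ~4/5 = 1/5
y -> x = 1/5 -> 2/5 = 1
~(x -> y) <-> (y -> x) = 1/5 <-> 1 = 1/5
(z <-> (z -> x)) -> (~(x -> y) <-> (y -> x)) = 4/5 -> 1/5 = 2/5
~((z <-> (z -> x)) -> (~(x -> y) <-> (y -> x))) = ~2/5 = 3/5
~~((z <-> (z -> x)) -> (~(x -> y) <-> (y -> x))) = ~3/5 = 2/5

2/5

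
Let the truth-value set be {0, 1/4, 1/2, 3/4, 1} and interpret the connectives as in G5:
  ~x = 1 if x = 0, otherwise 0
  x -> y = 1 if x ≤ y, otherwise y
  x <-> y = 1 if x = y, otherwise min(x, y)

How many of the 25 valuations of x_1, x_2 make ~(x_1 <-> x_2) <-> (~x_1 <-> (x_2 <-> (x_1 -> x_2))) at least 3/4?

value 1: 18 assignments (counts)
value 3/4: 1 assignment (counts)
value 1/2: 1 assignment
value 1/4: 1 assignment
value 0: 4 assignments
So 19 of the 25 assignments meet the threshold.

19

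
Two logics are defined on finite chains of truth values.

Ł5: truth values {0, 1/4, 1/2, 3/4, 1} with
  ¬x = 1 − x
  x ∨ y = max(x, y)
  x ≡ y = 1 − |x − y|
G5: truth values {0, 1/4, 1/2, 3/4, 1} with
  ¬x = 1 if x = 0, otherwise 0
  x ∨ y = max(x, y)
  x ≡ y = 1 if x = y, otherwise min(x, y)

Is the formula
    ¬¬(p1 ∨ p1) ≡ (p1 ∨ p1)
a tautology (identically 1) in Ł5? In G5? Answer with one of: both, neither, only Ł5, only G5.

only Ł5

In Ł5: every assignment gives 1 — tautology.
In G5: at p1 = 1/4 the value is 1/4 — not a tautology.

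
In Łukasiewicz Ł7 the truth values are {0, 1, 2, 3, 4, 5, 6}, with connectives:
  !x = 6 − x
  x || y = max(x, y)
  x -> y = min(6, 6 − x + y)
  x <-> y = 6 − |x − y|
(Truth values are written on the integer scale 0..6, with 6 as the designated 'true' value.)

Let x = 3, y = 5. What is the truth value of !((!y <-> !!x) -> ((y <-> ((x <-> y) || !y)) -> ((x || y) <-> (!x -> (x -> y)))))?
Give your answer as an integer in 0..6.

0

!y = !5 = 1
!x = !3 = 3
!!x = !3 = 3
!y <-> !!x = 1 <-> 3 = 4
x <-> y = 3 <-> 5 = 4
!y = !5 = 1
(x <-> y) || !y = 4 || 1 = 4
y <-> ((x <-> y) || !y) = 5 <-> 4 = 5
x || y = 3 || 5 = 5
!x = !3 = 3
x -> y = 3 -> 5 = 6
!x -> (x -> y) = 3 -> 6 = 6
(x || y) <-> (!x -> (x -> y)) = 5 <-> 6 = 5
(y <-> ((x <-> y) || !y)) -> ((x || y) <-> (!x -> (x -> y))) = 5 -> 5 = 6
(!y <-> !!x) -> ((y <-> ((x <-> y) || !y)) -> ((x || y) <-> (!x -> (x -> y)))) = 4 -> 6 = 6
!((!y <-> !!x) -> ((y <-> ((x <-> y) || !y)) -> ((x || y) <-> (!x -> (x -> y))))) = !6 = 0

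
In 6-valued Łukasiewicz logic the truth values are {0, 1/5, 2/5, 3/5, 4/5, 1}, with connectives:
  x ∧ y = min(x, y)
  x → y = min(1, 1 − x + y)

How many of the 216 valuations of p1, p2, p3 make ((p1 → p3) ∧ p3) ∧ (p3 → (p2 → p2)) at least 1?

value 1: 36 assignments (counts)
value 4/5: 36 assignments
value 3/5: 36 assignments
value 2/5: 36 assignments
value 1/5: 36 assignments
value 0: 36 assignments
So 36 of the 216 assignments meet the threshold.

36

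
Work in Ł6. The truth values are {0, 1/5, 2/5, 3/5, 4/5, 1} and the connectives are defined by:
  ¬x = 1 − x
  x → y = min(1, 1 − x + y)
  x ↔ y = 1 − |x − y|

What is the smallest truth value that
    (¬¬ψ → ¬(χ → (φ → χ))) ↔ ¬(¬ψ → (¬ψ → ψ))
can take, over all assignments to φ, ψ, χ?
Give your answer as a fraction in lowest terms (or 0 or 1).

Take φ = 0, ψ = 2/5, χ = 0:
¬ψ = ¬2/5 = 3/5
¬¬ψ = ¬3/5 = 2/5
φ → χ = 0 → 0 = 1
χ → (φ → χ) = 0 → 1 = 1
¬(χ → (φ → χ)) = ¬1 = 0
¬¬ψ → ¬(χ → (φ → χ)) = 2/5 → 0 = 3/5
¬ψ = ¬2/5 = 3/5
¬ψ = ¬2/5 = 3/5
¬ψ → ψ = 3/5 → 2/5 = 4/5
¬ψ → (¬ψ → ψ) = 3/5 → 4/5 = 1
¬(¬ψ → (¬ψ → ψ)) = ¬1 = 0
(¬¬ψ → ¬(χ → (φ → χ))) ↔ ¬(¬ψ → (¬ψ → ψ)) = 3/5 ↔ 0 = 2/5
No assignment yields a value below 2/5, so this is the minimum.

2/5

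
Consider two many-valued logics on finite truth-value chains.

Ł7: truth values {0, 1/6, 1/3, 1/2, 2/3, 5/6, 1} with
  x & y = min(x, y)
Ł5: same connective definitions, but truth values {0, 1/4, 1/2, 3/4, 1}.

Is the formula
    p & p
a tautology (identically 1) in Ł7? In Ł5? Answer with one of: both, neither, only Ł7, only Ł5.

In Ł7: at p = 0 the value is 0 — not a tautology.
In Ł5: at p = 0 the value is 0 — not a tautology.

neither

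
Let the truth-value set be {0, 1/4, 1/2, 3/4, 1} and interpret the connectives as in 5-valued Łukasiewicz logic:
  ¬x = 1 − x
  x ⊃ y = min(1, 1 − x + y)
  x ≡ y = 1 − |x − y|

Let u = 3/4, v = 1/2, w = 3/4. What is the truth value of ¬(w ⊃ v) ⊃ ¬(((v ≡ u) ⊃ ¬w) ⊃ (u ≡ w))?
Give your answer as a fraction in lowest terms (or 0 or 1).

w ⊃ v = 3/4 ⊃ 1/2 = 3/4
¬(w ⊃ v) = ¬3/4 = 1/4
v ≡ u = 1/2 ≡ 3/4 = 3/4
¬w = ¬3/4 = 1/4
(v ≡ u) ⊃ ¬w = 3/4 ⊃ 1/4 = 1/2
u ≡ w = 3/4 ≡ 3/4 = 1
((v ≡ u) ⊃ ¬w) ⊃ (u ≡ w) = 1/2 ⊃ 1 = 1
¬(((v ≡ u) ⊃ ¬w) ⊃ (u ≡ w)) = ¬1 = 0
¬(w ⊃ v) ⊃ ¬(((v ≡ u) ⊃ ¬w) ⊃ (u ≡ w)) = 1/4 ⊃ 0 = 3/4

3/4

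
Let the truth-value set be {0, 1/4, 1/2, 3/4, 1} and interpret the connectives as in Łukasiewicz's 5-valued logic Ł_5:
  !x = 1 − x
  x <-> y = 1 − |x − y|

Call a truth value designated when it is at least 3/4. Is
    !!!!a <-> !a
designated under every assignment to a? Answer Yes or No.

No

Counterexample: take a = 0.
!a = !0 = 1
!!a = !1 = 0
!!!a = !0 = 1
!!!!a = !1 = 0
!a = !0 = 1
!!!!a <-> !a = 0 <-> 1 = 0
This gives 0, which is below 3/4.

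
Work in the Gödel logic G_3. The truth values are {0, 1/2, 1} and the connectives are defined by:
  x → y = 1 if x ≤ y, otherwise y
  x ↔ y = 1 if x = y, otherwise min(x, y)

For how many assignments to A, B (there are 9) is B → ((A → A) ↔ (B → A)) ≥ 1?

6

A = 0, B = 0 ↦ 1  ≥
A = 0, B = 1/2 ↦ 0  <
A = 0, B = 1 ↦ 0  <
A = 1/2, B = 0 ↦ 1  ≥
A = 1/2, B = 1/2 ↦ 1  ≥
A = 1/2, B = 1 ↦ 1/2  <
A = 1, B = 0 ↦ 1  ≥
A = 1, B = 1/2 ↦ 1  ≥
A = 1, B = 1 ↦ 1  ≥
So 6 of the 9 assignments meet the threshold.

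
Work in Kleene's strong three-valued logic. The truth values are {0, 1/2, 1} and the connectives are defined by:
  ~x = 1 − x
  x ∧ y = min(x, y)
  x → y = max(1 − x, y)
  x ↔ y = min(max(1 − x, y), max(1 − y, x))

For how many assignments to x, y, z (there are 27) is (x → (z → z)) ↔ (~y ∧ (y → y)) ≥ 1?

value 1: 7 assignments (counts)
value 1/2: 13 assignments
value 0: 7 assignments
So 7 of the 27 assignments meet the threshold.

7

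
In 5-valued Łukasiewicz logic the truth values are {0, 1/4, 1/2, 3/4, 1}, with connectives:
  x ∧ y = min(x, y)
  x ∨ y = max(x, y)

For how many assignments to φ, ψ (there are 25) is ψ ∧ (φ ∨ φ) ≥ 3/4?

value 1: 1 assignment (counts)
value 3/4: 3 assignments (counts)
value 1/2: 5 assignments
value 1/4: 7 assignments
value 0: 9 assignments
So 4 of the 25 assignments meet the threshold.

4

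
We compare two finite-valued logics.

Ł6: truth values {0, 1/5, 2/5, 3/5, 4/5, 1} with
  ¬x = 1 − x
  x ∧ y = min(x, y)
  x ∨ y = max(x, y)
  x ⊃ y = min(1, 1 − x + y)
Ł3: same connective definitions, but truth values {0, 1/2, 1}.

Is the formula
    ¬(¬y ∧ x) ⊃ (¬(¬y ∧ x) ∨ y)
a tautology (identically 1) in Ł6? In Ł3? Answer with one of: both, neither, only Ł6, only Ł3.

In Ł6: every assignment gives 1 — tautology.
In Ł3: every assignment gives 1 — tautology.

both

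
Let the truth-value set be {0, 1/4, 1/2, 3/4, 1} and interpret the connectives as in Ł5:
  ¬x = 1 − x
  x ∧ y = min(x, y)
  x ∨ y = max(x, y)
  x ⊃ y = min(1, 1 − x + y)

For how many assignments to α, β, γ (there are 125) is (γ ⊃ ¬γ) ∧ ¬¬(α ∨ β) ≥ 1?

27

value 1: 27 assignments (counts)
value 3/4: 21 assignments
value 1/2: 36 assignments
value 1/4: 12 assignments
value 0: 29 assignments
So 27 of the 125 assignments meet the threshold.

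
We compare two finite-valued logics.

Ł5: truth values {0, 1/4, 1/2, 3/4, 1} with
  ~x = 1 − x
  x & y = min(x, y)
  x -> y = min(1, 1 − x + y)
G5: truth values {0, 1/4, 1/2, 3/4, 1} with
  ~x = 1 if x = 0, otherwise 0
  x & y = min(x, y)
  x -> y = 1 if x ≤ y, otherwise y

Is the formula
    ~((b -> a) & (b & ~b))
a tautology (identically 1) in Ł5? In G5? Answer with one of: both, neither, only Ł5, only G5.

In Ł5: at a = 0, b = 1/4 the value is 3/4 — not a tautology.
In G5: every assignment gives 1 — tautology.

only G5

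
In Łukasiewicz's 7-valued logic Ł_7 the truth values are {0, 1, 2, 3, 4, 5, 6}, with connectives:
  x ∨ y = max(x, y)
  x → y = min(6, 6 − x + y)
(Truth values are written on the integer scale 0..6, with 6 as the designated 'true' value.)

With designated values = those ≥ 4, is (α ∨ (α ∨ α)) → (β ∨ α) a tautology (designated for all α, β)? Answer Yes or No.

At α = 2, β = 5, for instance:
α ∨ α = 2 ∨ 2 = 2
α ∨ (α ∨ α) = 2 ∨ 2 = 2
β ∨ α = 5 ∨ 2 = 5
(α ∨ (α ∨ α)) → (β ∨ α) = 2 → 5 = 6
and checking the remaining 48 assignments likewise gives ≥ 4 in every case.

Yes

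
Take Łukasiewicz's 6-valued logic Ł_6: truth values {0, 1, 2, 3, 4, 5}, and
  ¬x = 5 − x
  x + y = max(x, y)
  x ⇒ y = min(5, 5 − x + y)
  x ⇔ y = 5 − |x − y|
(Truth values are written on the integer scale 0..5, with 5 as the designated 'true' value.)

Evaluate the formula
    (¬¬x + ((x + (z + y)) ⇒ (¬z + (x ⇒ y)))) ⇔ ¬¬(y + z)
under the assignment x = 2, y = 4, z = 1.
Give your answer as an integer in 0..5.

¬x = ¬2 = 3
¬¬x = ¬3 = 2
z + y = 1 + 4 = 4
x + (z + y) = 2 + 4 = 4
¬z = ¬1 = 4
x ⇒ y = 2 ⇒ 4 = 5
¬z + (x ⇒ y) = 4 + 5 = 5
(x + (z + y)) ⇒ (¬z + (x ⇒ y)) = 4 ⇒ 5 = 5
¬¬x + ((x + (z + y)) ⇒ (¬z + (x ⇒ y))) = 2 + 5 = 5
y + z = 4 + 1 = 4
¬(y + z) = ¬4 = 1
¬¬(y + z) = ¬1 = 4
(¬¬x + ((x + (z + y)) ⇒ (¬z + (x ⇒ y)))) ⇔ ¬¬(y + z) = 5 ⇔ 4 = 4

4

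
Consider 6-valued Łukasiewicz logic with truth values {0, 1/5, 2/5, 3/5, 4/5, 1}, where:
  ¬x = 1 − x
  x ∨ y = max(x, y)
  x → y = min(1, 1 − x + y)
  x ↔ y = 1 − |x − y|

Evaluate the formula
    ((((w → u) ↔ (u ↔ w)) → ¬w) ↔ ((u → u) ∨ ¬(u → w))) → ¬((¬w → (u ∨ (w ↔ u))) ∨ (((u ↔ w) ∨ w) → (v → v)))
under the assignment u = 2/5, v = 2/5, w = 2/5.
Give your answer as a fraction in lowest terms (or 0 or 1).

2/5

w → u = 2/5 → 2/5 = 1
u ↔ w = 2/5 ↔ 2/5 = 1
(w → u) ↔ (u ↔ w) = 1 ↔ 1 = 1
¬w = ¬2/5 = 3/5
((w → u) ↔ (u ↔ w)) → ¬w = 1 → 3/5 = 3/5
u → u = 2/5 → 2/5 = 1
u → w = 2/5 → 2/5 = 1
¬(u → w) = ¬1 = 0
(u → u) ∨ ¬(u → w) = 1 ∨ 0 = 1
(((w → u) ↔ (u ↔ w)) → ¬w) ↔ ((u → u) ∨ ¬(u → w)) = 3/5 ↔ 1 = 3/5
¬w = ¬2/5 = 3/5
w ↔ u = 2/5 ↔ 2/5 = 1
u ∨ (w ↔ u) = 2/5 ∨ 1 = 1
¬w → (u ∨ (w ↔ u)) = 3/5 → 1 = 1
u ↔ w = 2/5 ↔ 2/5 = 1
(u ↔ w) ∨ w = 1 ∨ 2/5 = 1
v → v = 2/5 → 2/5 = 1
((u ↔ w) ∨ w) → (v → v) = 1 → 1 = 1
(¬w → (u ∨ (w ↔ u))) ∨ (((u ↔ w) ∨ w) → (v → v)) = 1 ∨ 1 = 1
¬((¬w → (u ∨ (w ↔ u))) ∨ (((u ↔ w) ∨ w) → (v → v))) = ¬1 = 0
((((w → u) ↔ (u ↔ w)) → ¬w) ↔ ((u → u) ∨ ¬(u → w))) → ¬((¬w → (u ∨ (w ↔ u))) ∨ (((u ↔ w) ∨ w) → (v → v))) = 3/5 → 0 = 2/5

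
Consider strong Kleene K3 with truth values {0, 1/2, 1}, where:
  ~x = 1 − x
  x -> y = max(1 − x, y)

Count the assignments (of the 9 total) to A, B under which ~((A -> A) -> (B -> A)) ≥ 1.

A = 0, B = 0 ↦ 0  <
A = 0, B = 1/2 ↦ 1/2  <
A = 0, B = 1 ↦ 1  ≥
A = 1/2, B = 0 ↦ 0  <
A = 1/2, B = 1/2 ↦ 1/2  <
A = 1/2, B = 1 ↦ 1/2  <
A = 1, B = 0 ↦ 0  <
A = 1, B = 1/2 ↦ 0  <
A = 1, B = 1 ↦ 0  <
So 1 of the 9 assignments meets the threshold.

1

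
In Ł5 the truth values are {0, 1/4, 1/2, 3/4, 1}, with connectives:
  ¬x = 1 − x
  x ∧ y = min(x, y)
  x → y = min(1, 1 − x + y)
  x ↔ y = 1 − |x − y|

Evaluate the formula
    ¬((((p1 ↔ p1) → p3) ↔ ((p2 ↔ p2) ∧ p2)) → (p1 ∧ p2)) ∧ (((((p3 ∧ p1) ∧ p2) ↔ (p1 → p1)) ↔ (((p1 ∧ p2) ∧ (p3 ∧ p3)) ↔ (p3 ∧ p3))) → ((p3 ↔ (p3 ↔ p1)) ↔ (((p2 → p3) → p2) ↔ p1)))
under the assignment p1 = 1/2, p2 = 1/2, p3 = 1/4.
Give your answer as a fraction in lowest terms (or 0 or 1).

p1 ↔ p1 = 1/2 ↔ 1/2 = 1
(p1 ↔ p1) → p3 = 1 → 1/4 = 1/4
p2 ↔ p2 = 1/2 ↔ 1/2 = 1
(p2 ↔ p2) ∧ p2 = 1 ∧ 1/2 = 1/2
((p1 ↔ p1) → p3) ↔ ((p2 ↔ p2) ∧ p2) = 1/4 ↔ 1/2 = 3/4
p1 ∧ p2 = 1/2 ∧ 1/2 = 1/2
(((p1 ↔ p1) → p3) ↔ ((p2 ↔ p2) ∧ p2)) → (p1 ∧ p2) = 3/4 → 1/2 = 3/4
¬((((p1 ↔ p1) → p3) ↔ ((p2 ↔ p2) ∧ p2)) → (p1 ∧ p2)) = ¬3/4 = 1/4
p3 ∧ p1 = 1/4 ∧ 1/2 = 1/4
(p3 ∧ p1) ∧ p2 = 1/4 ∧ 1/2 = 1/4
p1 → p1 = 1/2 → 1/2 = 1
((p3 ∧ p1) ∧ p2) ↔ (p1 → p1) = 1/4 ↔ 1 = 1/4
p1 ∧ p2 = 1/2 ∧ 1/2 = 1/2
p3 ∧ p3 = 1/4 ∧ 1/4 = 1/4
(p1 ∧ p2) ∧ (p3 ∧ p3) = 1/2 ∧ 1/4 = 1/4
p3 ∧ p3 = 1/4 ∧ 1/4 = 1/4
((p1 ∧ p2) ∧ (p3 ∧ p3)) ↔ (p3 ∧ p3) = 1/4 ↔ 1/4 = 1
(((p3 ∧ p1) ∧ p2) ↔ (p1 → p1)) ↔ (((p1 ∧ p2) ∧ (p3 ∧ p3)) ↔ (p3 ∧ p3)) = 1/4 ↔ 1 = 1/4
p3 ↔ p1 = 1/4 ↔ 1/2 = 3/4
p3 ↔ (p3 ↔ p1) = 1/4 ↔ 3/4 = 1/2
p2 → p3 = 1/2 → 1/4 = 3/4
(p2 → p3) → p2 = 3/4 → 1/2 = 3/4
((p2 → p3) → p2) ↔ p1 = 3/4 ↔ 1/2 = 3/4
(p3 ↔ (p3 ↔ p1)) ↔ (((p2 → p3) → p2) ↔ p1) = 1/2 ↔ 3/4 = 3/4
((((p3 ∧ p1) ∧ p2) ↔ (p1 → p1)) ↔ (((p1 ∧ p2) ∧ (p3 ∧ p3)) ↔ (p3 ∧ p3))) → ((p3 ↔ (p3 ↔ p1)) ↔ (((p2 → p3) → p2) ↔ p1)) = 1/4 → 3/4 = 1
¬((((p1 ↔ p1) → p3) ↔ ((p2 ↔ p2) ∧ p2)) → (p1 ∧ p2)) ∧ (((((p3 ∧ p1) ∧ p2) ↔ (p1 → p1)) ↔ (((p1 ∧ p2) ∧ (p3 ∧ p3)) ↔ (p3 ∧ p3))) → ((p3 ↔ (p3 ↔ p1)) ↔ (((p2 → p3) → p2) ↔ p1))) = 1/4 ∧ 1 = 1/4

1/4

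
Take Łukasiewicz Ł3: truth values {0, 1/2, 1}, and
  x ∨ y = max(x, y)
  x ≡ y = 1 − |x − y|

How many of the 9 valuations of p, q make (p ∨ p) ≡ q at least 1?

3

p = 0, q = 0 ↦ 1  ≥
p = 0, q = 1/2 ↦ 1/2  <
p = 0, q = 1 ↦ 0  <
p = 1/2, q = 0 ↦ 1/2  <
p = 1/2, q = 1/2 ↦ 1  ≥
p = 1/2, q = 1 ↦ 1/2  <
p = 1, q = 0 ↦ 0  <
p = 1, q = 1/2 ↦ 1/2  <
p = 1, q = 1 ↦ 1  ≥
So 3 of the 9 assignments meet the threshold.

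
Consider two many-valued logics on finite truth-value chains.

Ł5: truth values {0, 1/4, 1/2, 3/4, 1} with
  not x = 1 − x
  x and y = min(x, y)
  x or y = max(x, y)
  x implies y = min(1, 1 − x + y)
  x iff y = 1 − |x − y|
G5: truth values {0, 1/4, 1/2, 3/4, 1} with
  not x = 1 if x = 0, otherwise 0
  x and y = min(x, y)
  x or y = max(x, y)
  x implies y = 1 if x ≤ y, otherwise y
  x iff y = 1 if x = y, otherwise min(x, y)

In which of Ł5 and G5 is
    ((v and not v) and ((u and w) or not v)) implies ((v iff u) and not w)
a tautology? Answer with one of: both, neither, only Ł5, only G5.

only G5

In Ł5: at u = 0, v = 1/4, w = 1 the value is 3/4 — not a tautology.
In G5: every assignment gives 1 — tautology.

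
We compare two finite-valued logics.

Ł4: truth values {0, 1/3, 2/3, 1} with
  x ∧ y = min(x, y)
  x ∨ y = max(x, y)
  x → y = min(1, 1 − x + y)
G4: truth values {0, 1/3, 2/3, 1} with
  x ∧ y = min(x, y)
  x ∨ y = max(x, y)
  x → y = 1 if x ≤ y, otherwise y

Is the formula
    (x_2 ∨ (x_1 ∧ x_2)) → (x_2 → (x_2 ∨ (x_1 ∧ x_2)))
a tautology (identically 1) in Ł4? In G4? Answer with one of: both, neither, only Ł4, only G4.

In Ł4: every assignment gives 1 — tautology.
In G4: every assignment gives 1 — tautology.

both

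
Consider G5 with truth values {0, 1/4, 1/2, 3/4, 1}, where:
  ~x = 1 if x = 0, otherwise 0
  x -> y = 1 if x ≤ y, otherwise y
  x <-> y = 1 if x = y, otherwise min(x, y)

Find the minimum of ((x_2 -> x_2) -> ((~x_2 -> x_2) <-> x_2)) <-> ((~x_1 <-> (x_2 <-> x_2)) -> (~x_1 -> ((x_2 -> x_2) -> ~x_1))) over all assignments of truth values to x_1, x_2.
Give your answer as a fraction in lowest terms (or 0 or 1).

1/4

Take x_1 = 0, x_2 = 1/4:
x_2 -> x_2 = 1/4 -> 1/4 = 1
~x_2 = ~1/4 = 0
~x_2 -> x_2 = 0 -> 1/4 = 1
(~x_2 -> x_2) <-> x_2 = 1 <-> 1/4 = 1/4
(x_2 -> x_2) -> ((~x_2 -> x_2) <-> x_2) = 1 -> 1/4 = 1/4
~x_1 = ~0 = 1
x_2 <-> x_2 = 1/4 <-> 1/4 = 1
~x_1 <-> (x_2 <-> x_2) = 1 <-> 1 = 1
~x_1 = ~0 = 1
x_2 -> x_2 = 1/4 -> 1/4 = 1
~x_1 = ~0 = 1
(x_2 -> x_2) -> ~x_1 = 1 -> 1 = 1
~x_1 -> ((x_2 -> x_2) -> ~x_1) = 1 -> 1 = 1
(~x_1 <-> (x_2 <-> x_2)) -> (~x_1 -> ((x_2 -> x_2) -> ~x_1)) = 1 -> 1 = 1
((x_2 -> x_2) -> ((~x_2 -> x_2) <-> x_2)) <-> ((~x_1 <-> (x_2 <-> x_2)) -> (~x_1 -> ((x_2 -> x_2) -> ~x_1))) = 1/4 <-> 1 = 1/4
No assignment yields a value below 1/4, so this is the minimum.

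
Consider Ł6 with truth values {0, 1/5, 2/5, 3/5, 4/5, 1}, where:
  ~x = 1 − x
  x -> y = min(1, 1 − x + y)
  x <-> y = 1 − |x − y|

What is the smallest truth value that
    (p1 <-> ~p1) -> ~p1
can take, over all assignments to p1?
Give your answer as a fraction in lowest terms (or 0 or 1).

Take p1 = 3/5:
~p1 = ~3/5 = 2/5
p1 <-> ~p1 = 3/5 <-> 2/5 = 4/5
~p1 = ~3/5 = 2/5
(p1 <-> ~p1) -> ~p1 = 4/5 -> 2/5 = 3/5
No assignment yields a value below 3/5, so this is the minimum.

3/5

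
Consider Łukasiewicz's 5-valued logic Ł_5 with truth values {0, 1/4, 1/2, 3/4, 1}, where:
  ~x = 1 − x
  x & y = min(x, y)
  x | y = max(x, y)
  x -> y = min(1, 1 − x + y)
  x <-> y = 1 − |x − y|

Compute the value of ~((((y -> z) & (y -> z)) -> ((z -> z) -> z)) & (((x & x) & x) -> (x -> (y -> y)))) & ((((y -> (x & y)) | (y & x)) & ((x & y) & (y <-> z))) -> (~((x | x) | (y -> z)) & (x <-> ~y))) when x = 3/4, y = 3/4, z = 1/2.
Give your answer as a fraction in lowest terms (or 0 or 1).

y -> z = 3/4 -> 1/2 = 3/4
y -> z = 3/4 -> 1/2 = 3/4
(y -> z) & (y -> z) = 3/4 & 3/4 = 3/4
z -> z = 1/2 -> 1/2 = 1
(z -> z) -> z = 1 -> 1/2 = 1/2
((y -> z) & (y -> z)) -> ((z -> z) -> z) = 3/4 -> 1/2 = 3/4
x & x = 3/4 & 3/4 = 3/4
(x & x) & x = 3/4 & 3/4 = 3/4
y -> y = 3/4 -> 3/4 = 1
x -> (y -> y) = 3/4 -> 1 = 1
((x & x) & x) -> (x -> (y -> y)) = 3/4 -> 1 = 1
(((y -> z) & (y -> z)) -> ((z -> z) -> z)) & (((x & x) & x) -> (x -> (y -> y))) = 3/4 & 1 = 3/4
~((((y -> z) & (y -> z)) -> ((z -> z) -> z)) & (((x & x) & x) -> (x -> (y -> y)))) = ~3/4 = 1/4
x & y = 3/4 & 3/4 = 3/4
y -> (x & y) = 3/4 -> 3/4 = 1
y & x = 3/4 & 3/4 = 3/4
(y -> (x & y)) | (y & x) = 1 | 3/4 = 1
x & y = 3/4 & 3/4 = 3/4
y <-> z = 3/4 <-> 1/2 = 3/4
(x & y) & (y <-> z) = 3/4 & 3/4 = 3/4
((y -> (x & y)) | (y & x)) & ((x & y) & (y <-> z)) = 1 & 3/4 = 3/4
x | x = 3/4 | 3/4 = 3/4
y -> z = 3/4 -> 1/2 = 3/4
(x | x) | (y -> z) = 3/4 | 3/4 = 3/4
~((x | x) | (y -> z)) = ~3/4 = 1/4
~y = ~3/4 = 1/4
x <-> ~y = 3/4 <-> 1/4 = 1/2
~((x | x) | (y -> z)) & (x <-> ~y) = 1/4 & 1/2 = 1/4
(((y -> (x & y)) | (y & x)) & ((x & y) & (y <-> z))) -> (~((x | x) | (y -> z)) & (x <-> ~y)) = 3/4 -> 1/4 = 1/2
~((((y -> z) & (y -> z)) -> ((z -> z) -> z)) & (((x & x) & x) -> (x -> (y -> y)))) & ((((y -> (x & y)) | (y & x)) & ((x & y) & (y <-> z))) -> (~((x | x) | (y -> z)) & (x <-> ~y))) = 1/4 & 1/2 = 1/4

1/4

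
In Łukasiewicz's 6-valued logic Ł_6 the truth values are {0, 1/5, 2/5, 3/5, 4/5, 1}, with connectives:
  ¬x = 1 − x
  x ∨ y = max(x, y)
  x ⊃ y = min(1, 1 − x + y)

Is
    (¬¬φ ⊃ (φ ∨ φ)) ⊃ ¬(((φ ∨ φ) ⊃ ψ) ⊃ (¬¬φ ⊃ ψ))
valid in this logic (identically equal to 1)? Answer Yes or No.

No

Counterexample: take φ = 0, ψ = 0.
¬φ = ¬0 = 1
¬¬φ = ¬1 = 0
φ ∨ φ = 0 ∨ 0 = 0
¬¬φ ⊃ (φ ∨ φ) = 0 ⊃ 0 = 1
(φ ∨ φ) ⊃ ψ = 0 ⊃ 0 = 1
¬¬φ ⊃ ψ = 0 ⊃ 0 = 1
((φ ∨ φ) ⊃ ψ) ⊃ (¬¬φ ⊃ ψ) = 1 ⊃ 1 = 1
¬(((φ ∨ φ) ⊃ ψ) ⊃ (¬¬φ ⊃ ψ)) = ¬1 = 0
(¬¬φ ⊃ (φ ∨ φ)) ⊃ ¬(((φ ∨ φ) ⊃ ψ) ⊃ (¬¬φ ⊃ ψ)) = 1 ⊃ 0 = 0
This gives 0 ≠ 1.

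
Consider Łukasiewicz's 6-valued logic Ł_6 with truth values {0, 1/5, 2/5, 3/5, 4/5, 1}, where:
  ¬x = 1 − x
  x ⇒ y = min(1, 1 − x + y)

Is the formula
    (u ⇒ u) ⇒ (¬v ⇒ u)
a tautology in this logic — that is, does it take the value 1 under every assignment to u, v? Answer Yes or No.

Counterexample: take u = 0, v = 0.
u ⇒ u = 0 ⇒ 0 = 1
¬v = ¬0 = 1
¬v ⇒ u = 1 ⇒ 0 = 0
(u ⇒ u) ⇒ (¬v ⇒ u) = 1 ⇒ 0 = 0
This gives 0 ≠ 1.

No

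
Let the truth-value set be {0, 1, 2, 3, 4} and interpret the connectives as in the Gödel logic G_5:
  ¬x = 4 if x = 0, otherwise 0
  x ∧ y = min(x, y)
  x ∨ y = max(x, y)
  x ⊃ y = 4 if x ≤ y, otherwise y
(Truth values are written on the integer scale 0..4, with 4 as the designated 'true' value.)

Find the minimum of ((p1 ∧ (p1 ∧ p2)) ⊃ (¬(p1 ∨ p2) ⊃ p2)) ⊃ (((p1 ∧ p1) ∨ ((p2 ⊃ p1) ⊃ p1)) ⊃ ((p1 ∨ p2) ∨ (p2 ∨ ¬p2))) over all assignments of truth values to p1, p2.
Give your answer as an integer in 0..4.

1

Take p1 = 0, p2 = 1:
p1 ∧ p2 = 0 ∧ 1 = 0
p1 ∧ (p1 ∧ p2) = 0 ∧ 0 = 0
p1 ∨ p2 = 0 ∨ 1 = 1
¬(p1 ∨ p2) = ¬1 = 0
¬(p1 ∨ p2) ⊃ p2 = 0 ⊃ 1 = 4
(p1 ∧ (p1 ∧ p2)) ⊃ (¬(p1 ∨ p2) ⊃ p2) = 0 ⊃ 4 = 4
p1 ∧ p1 = 0 ∧ 0 = 0
p2 ⊃ p1 = 1 ⊃ 0 = 0
(p2 ⊃ p1) ⊃ p1 = 0 ⊃ 0 = 4
(p1 ∧ p1) ∨ ((p2 ⊃ p1) ⊃ p1) = 0 ∨ 4 = 4
p1 ∨ p2 = 0 ∨ 1 = 1
¬p2 = ¬1 = 0
p2 ∨ ¬p2 = 1 ∨ 0 = 1
(p1 ∨ p2) ∨ (p2 ∨ ¬p2) = 1 ∨ 1 = 1
((p1 ∧ p1) ∨ ((p2 ⊃ p1) ⊃ p1)) ⊃ ((p1 ∨ p2) ∨ (p2 ∨ ¬p2)) = 4 ⊃ 1 = 1
((p1 ∧ (p1 ∧ p2)) ⊃ (¬(p1 ∨ p2) ⊃ p2)) ⊃ (((p1 ∧ p1) ∨ ((p2 ⊃ p1) ⊃ p1)) ⊃ ((p1 ∨ p2) ∨ (p2 ∨ ¬p2))) = 4 ⊃ 1 = 1
No assignment yields a value below 1, so this is the minimum.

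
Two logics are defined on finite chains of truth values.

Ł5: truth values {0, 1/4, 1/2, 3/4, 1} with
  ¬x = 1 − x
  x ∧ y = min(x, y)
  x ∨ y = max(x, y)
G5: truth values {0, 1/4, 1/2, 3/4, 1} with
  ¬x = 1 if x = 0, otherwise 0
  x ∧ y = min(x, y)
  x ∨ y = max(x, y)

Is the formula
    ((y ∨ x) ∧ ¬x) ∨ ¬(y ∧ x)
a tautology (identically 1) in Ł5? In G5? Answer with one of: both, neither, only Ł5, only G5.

neither

In Ł5: at x = 1/4, y = 1/4 the value is 3/4 — not a tautology.
In G5: at x = 1/4, y = 1/4 the value is 0 — not a tautology.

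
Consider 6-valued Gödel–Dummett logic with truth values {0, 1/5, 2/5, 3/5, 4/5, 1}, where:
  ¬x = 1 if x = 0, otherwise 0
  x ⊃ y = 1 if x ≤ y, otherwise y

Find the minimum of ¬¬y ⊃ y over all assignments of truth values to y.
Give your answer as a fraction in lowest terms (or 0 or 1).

1/5

Take y = 1/5:
¬y = ¬1/5 = 0
¬¬y = ¬0 = 1
¬¬y ⊃ y = 1 ⊃ 1/5 = 1/5
No assignment yields a value below 1/5, so this is the minimum.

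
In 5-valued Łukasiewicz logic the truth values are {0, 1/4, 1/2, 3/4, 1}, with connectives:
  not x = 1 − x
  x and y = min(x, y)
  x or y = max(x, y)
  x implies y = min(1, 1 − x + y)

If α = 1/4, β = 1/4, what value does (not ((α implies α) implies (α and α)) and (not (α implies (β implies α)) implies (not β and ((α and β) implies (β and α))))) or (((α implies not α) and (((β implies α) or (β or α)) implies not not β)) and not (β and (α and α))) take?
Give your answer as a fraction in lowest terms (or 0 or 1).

α implies α = 1/4 implies 1/4 = 1
α and α = 1/4 and 1/4 = 1/4
(α implies α) implies (α and α) = 1 implies 1/4 = 1/4
not ((α implies α) implies (α and α)) = not 1/4 = 3/4
β implies α = 1/4 implies 1/4 = 1
α implies (β implies α) = 1/4 implies 1 = 1
not (α implies (β implies α)) = not 1 = 0
not β = not 1/4 = 3/4
α and β = 1/4 and 1/4 = 1/4
β and α = 1/4 and 1/4 = 1/4
(α and β) implies (β and α) = 1/4 implies 1/4 = 1
not β and ((α and β) implies (β and α)) = 3/4 and 1 = 3/4
not (α implies (β implies α)) implies (not β and ((α and β) implies (β and α))) = 0 implies 3/4 = 1
not ((α implies α) implies (α and α)) and (not (α implies (β implies α)) implies (not β and ((α and β) implies (β and α)))) = 3/4 and 1 = 3/4
not α = not 1/4 = 3/4
α implies not α = 1/4 implies 3/4 = 1
β implies α = 1/4 implies 1/4 = 1
β or α = 1/4 or 1/4 = 1/4
(β implies α) or (β or α) = 1 or 1/4 = 1
not β = not 1/4 = 3/4
not not β = not 3/4 = 1/4
((β implies α) or (β or α)) implies not not β = 1 implies 1/4 = 1/4
(α implies not α) and (((β implies α) or (β or α)) implies not not β) = 1 and 1/4 = 1/4
α and α = 1/4 and 1/4 = 1/4
β and (α and α) = 1/4 and 1/4 = 1/4
not (β and (α and α)) = not 1/4 = 3/4
((α implies not α) and (((β implies α) or (β or α)) implies not not β)) and not (β and (α and α)) = 1/4 and 3/4 = 1/4
(not ((α implies α) implies (α and α)) and (not (α implies (β implies α)) implies (not β and ((α and β) implies (β and α))))) or (((α implies not α) and (((β implies α) or (β or α)) implies not not β)) and not (β and (α and α))) = 3/4 or 1/4 = 3/4

3/4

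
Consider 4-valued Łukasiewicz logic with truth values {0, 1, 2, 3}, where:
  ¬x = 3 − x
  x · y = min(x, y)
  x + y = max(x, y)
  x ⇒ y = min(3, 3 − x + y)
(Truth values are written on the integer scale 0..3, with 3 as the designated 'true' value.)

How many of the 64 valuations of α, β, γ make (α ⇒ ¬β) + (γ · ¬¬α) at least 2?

58

value 3: 43 assignments (counts)
value 2: 15 assignments (counts)
value 1: 5 assignments
value 0: 1 assignment
So 58 of the 64 assignments meet the threshold.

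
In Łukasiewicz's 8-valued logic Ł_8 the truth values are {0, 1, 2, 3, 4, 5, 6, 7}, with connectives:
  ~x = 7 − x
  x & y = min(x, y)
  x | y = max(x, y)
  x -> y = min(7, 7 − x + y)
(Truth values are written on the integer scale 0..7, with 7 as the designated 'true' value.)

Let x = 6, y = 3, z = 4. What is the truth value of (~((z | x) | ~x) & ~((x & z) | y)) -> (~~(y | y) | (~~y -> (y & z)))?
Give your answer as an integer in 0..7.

z | x = 4 | 6 = 6
~x = ~6 = 1
(z | x) | ~x = 6 | 1 = 6
~((z | x) | ~x) = ~6 = 1
x & z = 6 & 4 = 4
(x & z) | y = 4 | 3 = 4
~((x & z) | y) = ~4 = 3
~((z | x) | ~x) & ~((x & z) | y) = 1 & 3 = 1
y | y = 3 | 3 = 3
~(y | y) = ~3 = 4
~~(y | y) = ~4 = 3
~y = ~3 = 4
~~y = ~4 = 3
y & z = 3 & 4 = 3
~~y -> (y & z) = 3 -> 3 = 7
~~(y | y) | (~~y -> (y & z)) = 3 | 7 = 7
(~((z | x) | ~x) & ~((x & z) | y)) -> (~~(y | y) | (~~y -> (y & z))) = 1 -> 7 = 7

7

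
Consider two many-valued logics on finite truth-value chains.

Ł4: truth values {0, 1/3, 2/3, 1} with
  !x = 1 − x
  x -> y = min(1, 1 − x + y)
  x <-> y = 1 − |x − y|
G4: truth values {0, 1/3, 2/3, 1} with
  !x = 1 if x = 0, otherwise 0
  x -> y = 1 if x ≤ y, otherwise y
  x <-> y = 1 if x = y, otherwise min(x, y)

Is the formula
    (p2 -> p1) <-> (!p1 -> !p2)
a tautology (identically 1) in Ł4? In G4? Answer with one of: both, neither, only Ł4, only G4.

only Ł4

In Ł4: every assignment gives 1 — tautology.
In G4: at p1 = 1/3, p2 = 2/3 the value is 1/3 — not a tautology.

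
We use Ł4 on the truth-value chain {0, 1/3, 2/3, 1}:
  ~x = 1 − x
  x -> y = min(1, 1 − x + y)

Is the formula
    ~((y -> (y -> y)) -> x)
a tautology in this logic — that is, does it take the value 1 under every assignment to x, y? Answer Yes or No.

Counterexample: take x = 1/3, y = 0.
y -> y = 0 -> 0 = 1
y -> (y -> y) = 0 -> 1 = 1
(y -> (y -> y)) -> x = 1 -> 1/3 = 1/3
~((y -> (y -> y)) -> x) = ~1/3 = 2/3
This gives 2/3 ≠ 1.

No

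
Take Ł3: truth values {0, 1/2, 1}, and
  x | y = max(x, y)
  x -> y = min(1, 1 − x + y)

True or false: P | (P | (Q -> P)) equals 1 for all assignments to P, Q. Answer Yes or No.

Counterexample: take P = 0, Q = 1/2.
Q -> P = 1/2 -> 0 = 1/2
P | (Q -> P) = 0 | 1/2 = 1/2
P | (P | (Q -> P)) = 0 | 1/2 = 1/2
This gives 1/2 ≠ 1.

No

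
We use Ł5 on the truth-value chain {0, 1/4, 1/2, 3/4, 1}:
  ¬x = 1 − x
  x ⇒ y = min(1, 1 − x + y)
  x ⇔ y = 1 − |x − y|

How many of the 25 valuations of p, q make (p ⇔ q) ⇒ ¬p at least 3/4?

18

value 1: 13 assignments (counts)
value 3/4: 5 assignments (counts)
value 1/2: 4 assignments
value 1/4: 2 assignments
value 0: 1 assignment
So 18 of the 25 assignments meet the threshold.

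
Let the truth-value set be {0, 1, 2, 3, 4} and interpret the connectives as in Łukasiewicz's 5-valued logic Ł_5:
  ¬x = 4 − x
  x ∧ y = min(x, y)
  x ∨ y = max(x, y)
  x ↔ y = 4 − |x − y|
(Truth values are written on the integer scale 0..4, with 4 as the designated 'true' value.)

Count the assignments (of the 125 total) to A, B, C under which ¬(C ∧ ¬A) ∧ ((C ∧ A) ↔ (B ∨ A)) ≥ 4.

value 4: 6 assignments (counts)
value 3: 30 assignments
value 2: 40 assignments
value 1: 32 assignments
value 0: 17 assignments
So 6 of the 125 assignments meet the threshold.

6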